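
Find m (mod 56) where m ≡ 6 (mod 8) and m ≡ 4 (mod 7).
M = 8 × 7 = 56. M₁ = 7, y₁ ≡ 7 (mod 8). M₂ = 8, y₂ ≡ 1 (mod 7). m = 6×7×7 + 4×8×1 ≡ 46 (mod 56)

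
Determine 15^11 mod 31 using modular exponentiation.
By repeated squaring mod 31: 15^{1}≡15, 15^{2}≡8, 15^{4}≡2, 15^{8}≡4. Then 15^{11} = 15^{8+2+1} ≡ 4 × 8 × 15 ≡ 15 mod 31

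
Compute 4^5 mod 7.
By repeated squaring mod 7: 4^{1}≡4, 4^{2}≡2, 4^{4}≡4. Then 4^{5} = 4^{4+1} ≡ 4 × 4 ≡ 2 mod 7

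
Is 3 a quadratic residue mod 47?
By Euler's criterion: 3^{23} ≡ 1 mod 47. Since this equals 1, 3 is a QR.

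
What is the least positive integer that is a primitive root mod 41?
g = 6. For each prime q|40: 6^{20}≡40, 6^{8}≡10, none ≡ 1, so ord_41(6) = 40 and 6 is a primitive root.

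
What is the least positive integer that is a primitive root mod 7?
g = 3. For each prime q|6: 3^{3}≡6, 3^{2}≡2, none ≡ 1, so ord_7(3) = 6 and 3 is a primitive root.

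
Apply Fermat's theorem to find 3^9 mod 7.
By Fermat: 3^{6} ≡ 1 mod 7. So 3^{9} = 3^{6} · 3^{3} ≡ 3^{3} ≡ 6 mod 7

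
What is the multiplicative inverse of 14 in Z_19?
Since 19 is prime, by Fermat 14^(-1) ≡ 14^{17} ≡ 15 (mod 19). Verify: 14 × 15 = 210 ≡ 1 (mod 19)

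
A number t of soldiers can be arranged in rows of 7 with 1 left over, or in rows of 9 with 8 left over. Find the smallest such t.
M = 7 × 9 = 63. M₁ = 9, y₁ ≡ 4 (mod 7). M₂ = 7, y₂ ≡ 4 (mod 9). t = 1×9×4 + 8×7×4 ≡ 8 (mod 63)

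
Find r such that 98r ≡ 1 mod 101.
Since 101 is prime, by Fermat 98^(-1) ≡ 98^{99} ≡ 67 mod 101. Verify: 98 × 67 = 6566 ≡ 1 mod 101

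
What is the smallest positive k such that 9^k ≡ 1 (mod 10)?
Powers of 9 mod 10: 9^1≡9, 9^2≡1. Order = 2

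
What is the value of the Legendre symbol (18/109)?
(18/109) = 18^{54} mod 109 = -1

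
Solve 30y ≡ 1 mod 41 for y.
Since 41 is prime, by Fermat 30^(-1) ≡ 30^{39} ≡ 26 mod 41. Verify: 30 × 26 = 780 ≡ 1 mod 41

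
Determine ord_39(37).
Powers of 37 mod 39: 37^1≡37, 37^2≡4, 37^3≡31, 37^4≡16, 37^5≡7, 37^6≡25, 37^7≡28, 37^8≡22, 37^9≡34, 37^10≡10, 37^11≡19, 37^12≡1. Order = 12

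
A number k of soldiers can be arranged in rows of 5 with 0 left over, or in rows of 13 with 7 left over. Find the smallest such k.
M = 5 × 13 = 65. M₁ = 13, y₁ ≡ 2 (mod 5). M₂ = 5, y₂ ≡ 8 (mod 13). k = 0×13×2 + 7×5×8 ≡ 20 (mod 65)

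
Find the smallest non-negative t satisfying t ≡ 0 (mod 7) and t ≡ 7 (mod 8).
M = 7 × 8 = 56. M₁ = 8, y₁ ≡ 1 (mod 7). M₂ = 7, y₂ ≡ 7 (mod 8). t = 0×8×1 + 7×7×7 ≡ 7 (mod 56)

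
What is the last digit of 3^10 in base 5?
Using Fermat: 3^{4} ≡ 1 mod 5. 10 ≡ 2 mod 4. So 3^{10} ≡ 3^{2} ≡ 4 mod 5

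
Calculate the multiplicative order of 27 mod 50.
Powers of 27 mod 50: 27^1≡27, 27^2≡29, 27^3≡33, 27^4≡41, 27^5≡7, 27^6≡39, 27^7≡3, 27^8≡31, 27^9≡37, 27^10≡49, 27^11≡23, 27^12≡21, 27^13≡17, 27^14≡9, 27^15≡43, 27^16≡11, 27^17≡47, 27^18≡19, 27^19≡13, 27^20≡1. ord_50(27) = 20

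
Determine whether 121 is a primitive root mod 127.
121^{63} ≡ 1 (mod 127) and 63 < 126, so ord_127(121) = 63 ≠ 126 and 121 is not a primitive root.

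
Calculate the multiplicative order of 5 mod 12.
Powers of 5 mod 12: 5^1≡5, 5^2≡1. ord_12(5) = 2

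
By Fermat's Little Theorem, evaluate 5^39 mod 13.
By Fermat: 5^{12} ≡ 1 (mod 13). 39 = 3×12 + 3. So 5^{39} ≡ 5^{3} ≡ 8 (mod 13)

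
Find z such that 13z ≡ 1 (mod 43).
Since 43 is prime, by Fermat 13^(-1) ≡ 13^{41} ≡ 10 (mod 43). Verify: 13 × 10 = 130 ≡ 1 (mod 43)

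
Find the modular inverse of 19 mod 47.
Since 47 is prime, by Fermat 19^(-1) ≡ 19^{45} ≡ 5 mod 47. Verify: 19 × 5 = 95 ≡ 1 mod 47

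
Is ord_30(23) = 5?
Powers of 23 mod 30: 23^1≡23, 23^2≡19, 23^3≡17, 23^4≡1. Already 23^4≡1, so the order is 4 < 5. No, the actual order is 4.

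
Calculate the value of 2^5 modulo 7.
By repeated squaring mod 7: 2^{1}≡2, 2^{2}≡4, 2^{4}≡2. Then 2^{5} = 2^{4+1} ≡ 2 × 2 ≡ 4 mod 7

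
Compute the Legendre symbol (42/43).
(42/43) = 42^{21} mod 43 = -1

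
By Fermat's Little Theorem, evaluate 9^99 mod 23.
By Fermat: 9^{22} ≡ 1 mod 23. 99 = 4×22 + 11. So 9^{99} ≡ 9^{11} ≡ 1 mod 23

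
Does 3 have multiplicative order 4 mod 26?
Powers of 3 mod 26: 3^1≡3, 3^2≡9, 3^3≡1. Already 3^3≡1, so the order is 3 < 4. No, the actual order is 3.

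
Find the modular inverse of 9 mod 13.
Since 13 is prime, by Fermat 9^(-1) ≡ 9^{11} ≡ 3 (mod 13). Verify: 9 × 3 = 27 ≡ 1 (mod 13)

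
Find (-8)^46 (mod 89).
By repeated squaring (mod 89): (-8)^{1}≡81, (-8)^{2}≡64, (-8)^{4}≡2, (-8)^{8}≡4, (-8)^{16}≡16, (-8)^{32}≡78. Then (-8)^{46} = (-8)^{32+8+4+2} ≡ 78 × 4 × 2 × 64 ≡ 64 (mod 89)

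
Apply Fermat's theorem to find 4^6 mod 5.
By Fermat: 4^{4} ≡ 1 mod 5. So 4^{6} = 4^{4} · 4^{2} ≡ 4^{2} ≡ 1 mod 5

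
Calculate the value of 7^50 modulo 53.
By repeated squaring (mod 53): 7^{1}≡7, 7^{2}≡49, 7^{4}≡16, 7^{8}≡44, 7^{16}≡28, 7^{32}≡42. Then 7^{50} = 7^{32+16+2} ≡ 42 × 28 × 49 ≡ 13 (mod 53)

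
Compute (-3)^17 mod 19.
By repeated squaring mod 19: (-3)^{1}≡16, (-3)^{2}≡9, (-3)^{4}≡5, (-3)^{8}≡6, (-3)^{16}≡17. Then (-3)^{17} = (-3)^{16+1} ≡ 17 × 16 ≡ 6 mod 19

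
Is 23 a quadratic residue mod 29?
By Euler's criterion: 23^{14} ≡ 1 (mod 29). Since this equals 1, 23 is a QR.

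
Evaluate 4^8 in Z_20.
By repeated squaring (mod 20): 4^{1}≡4, 4^{2}≡16, 4^{4}≡16, 4^{8}≡16. So 4^{8} ≡ 16 (mod 20)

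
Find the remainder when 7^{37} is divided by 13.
By Fermat: 7^{12} ≡ 1 (mod 13). 37 = 3×12 + 1. So 7^{37} ≡ 7^{1} ≡ 7 (mod 13)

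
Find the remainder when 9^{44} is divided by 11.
By Fermat: 9^{10} ≡ 1 mod 11. 44 = 4×10 + 4. So 9^{44} ≡ 9^{4} ≡ 5 mod 11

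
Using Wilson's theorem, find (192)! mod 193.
By Wilson's theorem, (192)! ≡ -1 ≡ 192 (mod 193)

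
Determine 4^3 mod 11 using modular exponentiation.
4^{3} = 64 ≡ 9 mod 11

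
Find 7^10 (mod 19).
By repeated squaring (mod 19): 7^{1}≡7, 7^{2}≡11, 7^{4}≡7, 7^{8}≡11. Then 7^{10} = 7^{8+2} ≡ 11 × 11 ≡ 7 (mod 19)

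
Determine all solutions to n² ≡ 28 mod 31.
The square roots of 28 mod 31 are 20 and 11. Verify: 20² = 400 ≡ 28 mod 31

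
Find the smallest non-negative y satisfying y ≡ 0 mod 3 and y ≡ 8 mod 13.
M = 3 × 13 = 39. M₁ = 13, y₁ ≡ 1 mod 3. M₂ = 3, y₂ ≡ 9 mod 13. y = 0×13×1 + 8×3×9 ≡ 21 mod 39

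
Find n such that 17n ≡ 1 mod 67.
Since 67 is prime, by Fermat 17^(-1) ≡ 17^{65} ≡ 4 mod 67. Verify: 17 × 4 = 68 ≡ 1 mod 67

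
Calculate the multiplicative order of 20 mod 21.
Powers of 20 mod 21: 20^1≡20, 20^2≡1. So the order of 20 is 2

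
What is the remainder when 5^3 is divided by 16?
5^{3} = 125 ≡ 13 mod 16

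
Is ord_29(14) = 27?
Powers of 14 mod 29: 14^1≡14, 14^2≡22, 14^3≡18, 14^4≡20, 14^5≡19, 14^6≡5, 14^7≡12, 14^8≡23, 14^9≡3, 14^10≡13, 14^11≡8, 14^12≡25, 14^13≡2, 14^14≡28, 14^15≡15, 14^16≡7, 14^17≡11, 14^18≡9, 14^19≡10, 14^20≡24, 14^21≡17, 14^22≡6, 14^23≡26, 14^24≡16, 14^25≡21, 14^26≡4, 14^27≡27, 14^28≡1. 14^27≡27≢1, so ord ≠ 27. No, the actual order is 28.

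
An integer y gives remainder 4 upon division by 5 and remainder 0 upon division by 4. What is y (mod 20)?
M = 5 × 4 = 20. M₁ = 4, y₁ ≡ 4 (mod 5). M₂ = 5, y₂ ≡ 1 (mod 4). y = 4×4×4 + 0×5×1 ≡ 4 (mod 20)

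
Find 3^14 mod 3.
By repeated squaring mod 3: 3^{1}≡0, 3^{2}≡0, 3^{4}≡0, 3^{8}≡0. Then 3^{14} = 3^{8+4+2} ≡ 0 × 0 × 0 ≡ 0 mod 3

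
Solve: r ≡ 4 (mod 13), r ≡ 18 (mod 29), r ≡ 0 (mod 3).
M = 13 × 29 × 3 = 1131. M₁ = 87, y₁ ≡ 3 (mod 13). M₂ = 39, y₂ ≡ 3 (mod 29). M₃ = 377, y₃ ≡ 2 (mod 3). r = 4×87×3 + 18×39×3 + 0×377×2 ≡ 888 (mod 1131)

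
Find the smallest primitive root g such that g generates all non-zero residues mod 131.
g = 2. For each prime q|130: 2^{65}≡130, 2^{26}≡53, 2^{10}≡107, none ≡ 1, so ord_131(2) = 130 and 2 is a primitive root.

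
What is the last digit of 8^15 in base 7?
Using Fermat: 8^{6} ≡ 1 (mod 7). 15 ≡ 3 (mod 6). So 8^{15} ≡ 8^{3} ≡ 1 (mod 7)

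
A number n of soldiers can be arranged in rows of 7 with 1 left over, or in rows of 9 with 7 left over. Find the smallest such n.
M = 7 × 9 = 63. M₁ = 9, y₁ ≡ 4 mod 7. M₂ = 7, y₂ ≡ 4 mod 9. n = 1×9×4 + 7×7×4 ≡ 43 mod 63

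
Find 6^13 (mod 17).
By repeated squaring (mod 17): 6^{1}≡6, 6^{2}≡2, 6^{4}≡4, 6^{8}≡16. Then 6^{13} = 6^{8+4+1} ≡ 16 × 4 × 6 ≡ 10 (mod 17)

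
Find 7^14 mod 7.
By repeated squaring mod 7: 7^{1}≡0, 7^{2}≡0, 7^{4}≡0, 7^{8}≡0. Then 7^{14} = 7^{8+4+2} ≡ 0 × 0 × 0 ≡ 0 mod 7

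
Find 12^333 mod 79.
Using Fermat: 12^{78} ≡ 1 mod 79. 333 ≡ 21 mod 78. So 12^{333} ≡ 12^{21} ≡ 57 mod 79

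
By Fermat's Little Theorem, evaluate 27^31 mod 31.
By Fermat: 27^{30} ≡ 1 (mod 31). So 27^{31} = 27^{30} · 27^{1} ≡ 27^{1} ≡ 27 (mod 31)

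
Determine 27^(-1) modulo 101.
Since 101 is prime, by Fermat 27^(-1) ≡ 27^{99} ≡ 15 mod 101. Verify: 27 × 15 = 405 ≡ 1 mod 101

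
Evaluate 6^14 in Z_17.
By repeated squaring (mod 17): 6^{1}≡6, 6^{2}≡2, 6^{4}≡4, 6^{8}≡16. Then 6^{14} = 6^{8+4+2} ≡ 16 × 4 × 2 ≡ 9 (mod 17)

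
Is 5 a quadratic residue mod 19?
By Euler's criterion: 5^{9} ≡ 1 mod 19. Since this equals 1, 5 is a QR.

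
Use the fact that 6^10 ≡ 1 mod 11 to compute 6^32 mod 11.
By Fermat: 6^{10} ≡ 1 mod 11. 32 = 3×10 + 2. So 6^{32} ≡ 6^{2} ≡ 3 mod 11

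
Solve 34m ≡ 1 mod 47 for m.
Since 47 is prime, by Fermat 34^(-1) ≡ 34^{45} ≡ 18 mod 47. Verify: 34 × 18 = 612 ≡ 1 mod 47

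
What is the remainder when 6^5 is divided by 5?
Using Fermat: 6^{4} ≡ 1 mod 5. 5 ≡ 1 mod 4. So 6^{5} ≡ 6^{1} ≡ 1 mod 5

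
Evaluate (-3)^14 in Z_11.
Using Fermat: (-3)^{10} ≡ 1 mod 11. 14 ≡ 4 mod 10. So (-3)^{14} ≡ (-3)^{4} ≡ 4 mod 11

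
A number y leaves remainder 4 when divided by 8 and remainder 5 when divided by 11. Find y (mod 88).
M = 8 × 11 = 88. M₁ = 11, y₁ ≡ 3 (mod 8). M₂ = 8, y₂ ≡ 7 (mod 11). y = 4×11×3 + 5×8×7 ≡ 60 (mod 88)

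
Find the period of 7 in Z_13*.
Powers of 7 mod 13: 7^1≡7, 7^2≡10, 7^3≡5, 7^4≡9, 7^5≡11, 7^6≡12, 7^7≡6, 7^8≡3, 7^9≡8, 7^10≡4, 7^11≡2, 7^12≡1. ord_13(7) = 12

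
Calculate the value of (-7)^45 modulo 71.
By repeated squaring (mod 71): (-7)^{1}≡64, (-7)^{2}≡49, (-7)^{4}≡58, (-7)^{8}≡27, (-7)^{16}≡19, (-7)^{32}≡6. Then (-7)^{45} = (-7)^{32+8+4+1} ≡ 6 × 27 × 58 × 64 ≡ 45 (mod 71)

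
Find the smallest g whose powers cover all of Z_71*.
g = 7. For each prime q|70: 7^{35}≡70, 7^{14}≡54, 7^{10}≡45, none ≡ 1, so ord_71(7) = 70 and 7 is a primitive root.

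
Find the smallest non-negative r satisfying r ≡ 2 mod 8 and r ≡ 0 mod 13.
M = 8 × 13 = 104. M₁ = 13, y₁ ≡ 5 mod 8. M₂ = 8, y₂ ≡ 5 mod 13. r = 2×13×5 + 0×8×5 ≡ 26 mod 104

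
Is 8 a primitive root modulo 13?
8^{4} ≡ 1 mod 13 and 4 < 12, so ord_13(8) = 4 ≠ 12 and 8 is not a primitive root.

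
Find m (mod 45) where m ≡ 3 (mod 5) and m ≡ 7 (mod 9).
M = 5 × 9 = 45. M₁ = 9, y₁ ≡ 4 (mod 5). M₂ = 5, y₂ ≡ 2 (mod 9). m = 3×9×4 + 7×5×2 ≡ 43 (mod 45)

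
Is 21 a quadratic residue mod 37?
By Euler's criterion: 21^{18} ≡ 1 (mod 37). Since this equals 1, 21 is a QR.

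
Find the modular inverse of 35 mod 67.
Since 67 is prime, by Fermat 35^(-1) ≡ 35^{65} ≡ 23 (mod 67). Verify: 35 × 23 = 805 ≡ 1 (mod 67)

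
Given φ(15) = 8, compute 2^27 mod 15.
By Euler: 2^{8} ≡ 1 (mod 15) since gcd(2, 15) = 1. 27 = 3×8 + 3. So 2^{27} ≡ 2^{3} ≡ 8 (mod 15)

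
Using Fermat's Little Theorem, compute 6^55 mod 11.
By Fermat: 6^{10} ≡ 1 (mod 11). 55 = 5×10 + 5. So 6^{55} ≡ 6^{5} ≡ 10 (mod 11)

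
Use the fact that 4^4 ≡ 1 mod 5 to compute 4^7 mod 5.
By Fermat: 4^{4} ≡ 1 mod 5. So 4^{7} = 4^{4} · 4^{3} ≡ 4^{3} ≡ 4 mod 5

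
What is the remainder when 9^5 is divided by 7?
By repeated squaring (mod 7): 9^{1}≡2, 9^{2}≡4, 9^{4}≡2. Then 9^{5} = 9^{4+1} ≡ 2 × 2 ≡ 4 (mod 7)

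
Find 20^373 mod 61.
Using Fermat: 20^{60} ≡ 1 mod 61. 373 ≡ 13 mod 60. So 20^{373} ≡ 20^{13} ≡ 9 mod 61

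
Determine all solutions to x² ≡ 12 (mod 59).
The square roots of 12 mod 59 are 22 and 37. Verify: 22² = 484 ≡ 12 (mod 59)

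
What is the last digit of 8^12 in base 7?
Using Fermat: 8^{6} ≡ 1 (mod 7). 12 ≡ 0 (mod 6). So 8^{12} ≡ 8^{0} ≡ 1 (mod 7)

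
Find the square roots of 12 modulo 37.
The square roots of 12 mod 37 are 7 and 30. Verify: 7² = 49 ≡ 12 mod 37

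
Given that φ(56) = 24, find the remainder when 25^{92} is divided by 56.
By Euler: 25^{24} ≡ 1 mod 56 since gcd(25, 56) = 1. 92 = 3×24 + 20. So 25^{92} ≡ 25^{20} ≡ 9 mod 56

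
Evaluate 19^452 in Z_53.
Using Fermat: 19^{52} ≡ 1 mod 53. 452 ≡ 36 mod 52. So 19^{452} ≡ 19^{36} ≡ 42 mod 53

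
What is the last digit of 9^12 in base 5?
Using Fermat: 9^{4} ≡ 1 (mod 5). 12 ≡ 0 (mod 4). So 9^{12} ≡ 9^{0} ≡ 1 (mod 5)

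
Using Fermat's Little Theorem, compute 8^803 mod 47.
By Fermat: 8^{46} ≡ 1 mod 47. 803 ≡ 21 mod 46. So 8^{803} ≡ 8^{21} ≡ 36 mod 47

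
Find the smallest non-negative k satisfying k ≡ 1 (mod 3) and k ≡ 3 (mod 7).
M = 3 × 7 = 21. M₁ = 7, y₁ ≡ 1 (mod 3). M₂ = 3, y₂ ≡ 5 (mod 7). k = 1×7×1 + 3×3×5 ≡ 10 (mod 21)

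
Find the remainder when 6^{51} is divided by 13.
By Fermat: 6^{12} ≡ 1 mod 13. 51 = 4×12 + 3. So 6^{51} ≡ 6^{3} ≡ 8 mod 13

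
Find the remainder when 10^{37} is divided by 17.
By Fermat: 10^{16} ≡ 1 mod 17. 37 = 2×16 + 5. So 10^{37} ≡ 10^{5} ≡ 6 mod 17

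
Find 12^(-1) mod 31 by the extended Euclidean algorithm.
Extended GCD: 12(13) + 31(-5) = 1. So 12^(-1) ≡ 13 mod 31. Verify: 12 × 13 = 156 ≡ 1 mod 31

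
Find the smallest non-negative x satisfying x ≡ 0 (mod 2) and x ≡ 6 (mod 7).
M = 2 × 7 = 14. M₁ = 7, y₁ ≡ 1 (mod 2). M₂ = 2, y₂ ≡ 4 (mod 7). x = 0×7×1 + 6×2×4 ≡ 6 (mod 14)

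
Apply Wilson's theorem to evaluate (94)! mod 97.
(96)! = (94)! × (95) × (96) ≡ -1 mod 97. So (94)! ≡ -1 × [(96)(95)]^(-1) ≡ 48 mod 97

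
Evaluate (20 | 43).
(20/43) = 20^{21} mod 43 = -1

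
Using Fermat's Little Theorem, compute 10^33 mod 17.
By Fermat: 10^{16} ≡ 1 mod 17. 33 = 2×16 + 1. So 10^{33} ≡ 10^{1} ≡ 10 mod 17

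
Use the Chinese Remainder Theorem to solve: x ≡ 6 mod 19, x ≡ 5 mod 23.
M = 19 × 23 = 437. M₁ = 23, y₁ ≡ 5 mod 19. M₂ = 19, y₂ ≡ 17 mod 23. x = 6×23×5 + 5×19×17 ≡ 120 mod 437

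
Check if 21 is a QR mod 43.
By Euler's criterion: 21^{21} ≡ 1 mod 43. Since this equals 1, 21 is a QR.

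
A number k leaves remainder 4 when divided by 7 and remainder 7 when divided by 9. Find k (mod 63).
M = 7 × 9 = 63. M₁ = 9, y₁ ≡ 4 (mod 7). M₂ = 7, y₂ ≡ 4 (mod 9). k = 4×9×4 + 7×7×4 ≡ 25 (mod 63)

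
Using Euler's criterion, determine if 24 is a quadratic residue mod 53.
By Euler's criterion: 24^{26} ≡ 1 mod 53. Since this equals 1, 24 is a QR.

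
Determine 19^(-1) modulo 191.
Since 191 is prime, by Fermat 19^(-1) ≡ 19^{189} ≡ 181 (mod 191). Verify: 19 × 181 = 3439 ≡ 1 (mod 191)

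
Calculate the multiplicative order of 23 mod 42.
Powers of 23 mod 42: 23^1≡23, 23^2≡25, 23^3≡29, 23^4≡37, 23^5≡11, 23^6≡1. Order = 6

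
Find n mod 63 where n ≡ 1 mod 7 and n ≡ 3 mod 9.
M = 7 × 9 = 63. M₁ = 9, y₁ ≡ 4 mod 7. M₂ = 7, y₂ ≡ 4 mod 9. n = 1×9×4 + 3×7×4 ≡ 57 mod 63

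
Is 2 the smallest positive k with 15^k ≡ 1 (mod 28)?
Powers of 15 mod 28: 15^1≡15, 15^2≡1. First k with 15^k≡1 is k=2. Yes, ord_28(15) = 2.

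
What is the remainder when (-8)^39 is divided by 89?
By repeated squaring mod 89: (-8)^{1}≡81, (-8)^{2}≡64, (-8)^{4}≡2, (-8)^{8}≡4, (-8)^{16}≡16, (-8)^{32}≡78. Then (-8)^{39} = (-8)^{32+4+2+1} ≡ 78 × 2 × 64 × 81 ≡ 50 mod 89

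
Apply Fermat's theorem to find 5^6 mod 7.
By Fermat's Little Theorem, 5^{6} ≡ 1 mod 7 since 7 is prime and gcd(5, 7) = 1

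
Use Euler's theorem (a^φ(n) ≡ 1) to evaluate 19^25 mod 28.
By Euler: 19^{12} ≡ 1 (mod 28) since gcd(19, 28) = 1. 25 = 2×12 + 1. So 19^{25} ≡ 19^{1} ≡ 19 (mod 28)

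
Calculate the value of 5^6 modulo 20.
By repeated squaring (mod 20): 5^{1}≡5, 5^{2}≡5, 5^{4}≡5. Then 5^{6} = 5^{4+2} ≡ 5 × 5 ≡ 5 (mod 20)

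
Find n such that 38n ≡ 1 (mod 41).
Since 41 is prime, by Fermat 38^(-1) ≡ 38^{39} ≡ 27 (mod 41). Verify: 38 × 27 = 1026 ≡ 1 (mod 41)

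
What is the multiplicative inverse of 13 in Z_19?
Since 19 is prime, by Fermat 13^(-1) ≡ 13^{17} ≡ 3 (mod 19). Verify: 13 × 3 = 39 ≡ 1 (mod 19)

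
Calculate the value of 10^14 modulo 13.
Using Fermat: 10^{12} ≡ 1 (mod 13). 14 ≡ 2 (mod 12). So 10^{14} ≡ 10^{2} ≡ 9 (mod 13)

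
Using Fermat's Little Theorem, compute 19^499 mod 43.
By Fermat: 19^{42} ≡ 1 mod 43. 499 ≡ 37 mod 42. So 19^{499} ≡ 19^{37} ≡ 33 mod 43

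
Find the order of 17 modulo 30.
Powers of 17 mod 30: 17^1≡17, 17^2≡19, 17^3≡23, 17^4≡1. Order = 4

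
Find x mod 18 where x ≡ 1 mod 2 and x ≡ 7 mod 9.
M = 2 × 9 = 18. M₁ = 9, y₁ ≡ 1 mod 2. M₂ = 2, y₂ ≡ 5 mod 9. x = 1×9×1 + 7×2×5 ≡ 7 mod 18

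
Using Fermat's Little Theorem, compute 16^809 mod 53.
By Fermat: 16^{52} ≡ 1 mod 53. 809 ≡ 29 mod 52. So 16^{809} ≡ 16^{29} ≡ 15 mod 53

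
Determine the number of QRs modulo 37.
The squaring map on Z_37* is 2-to-1, so there are (36)/2 = 18 QRs.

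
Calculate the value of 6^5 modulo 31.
By repeated squaring mod 31: 6^{1}≡6, 6^{2}≡5, 6^{4}≡25. Then 6^{5} = 6^{4+1} ≡ 25 × 6 ≡ 26 mod 31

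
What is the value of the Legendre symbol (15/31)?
(15/31) = 15^{15} mod 31 = -1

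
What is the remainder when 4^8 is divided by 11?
By repeated squaring (mod 11): 4^{1}≡4, 4^{2}≡5, 4^{4}≡3, 4^{8}≡9. So 4^{8} ≡ 9 (mod 11)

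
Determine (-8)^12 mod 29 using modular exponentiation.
By repeated squaring mod 29: (-8)^{1}≡21, (-8)^{2}≡6, (-8)^{4}≡7, (-8)^{8}≡20. Then (-8)^{12} = (-8)^{8+4} ≡ 20 × 7 ≡ 24 mod 29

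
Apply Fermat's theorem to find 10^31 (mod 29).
By Fermat: 10^{28} ≡ 1 (mod 29). So 10^{31} = 10^{28} · 10^{3} ≡ 10^{3} ≡ 14 (mod 29)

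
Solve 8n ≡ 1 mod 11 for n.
Since 11 is prime, by Fermat 8^(-1) ≡ 8^{9} ≡ 7 mod 11. Verify: 8 × 7 = 56 ≡ 1 mod 11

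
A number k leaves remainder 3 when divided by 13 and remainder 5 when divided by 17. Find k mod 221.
M = 13 × 17 = 221. M₁ = 17, y₁ ≡ 10 mod 13. M₂ = 13, y₂ ≡ 4 mod 17. k = 3×17×10 + 5×13×4 ≡ 107 mod 221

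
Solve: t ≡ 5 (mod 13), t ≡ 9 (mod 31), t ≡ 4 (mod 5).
M = 13 × 31 × 5 = 2015. M₁ = 155, y₁ ≡ 12 (mod 13). M₂ = 65, y₂ ≡ 21 (mod 31). M₃ = 403, y₃ ≡ 2 (mod 5). t = 5×155×12 + 9×65×21 + 4×403×2 ≡ 629 (mod 2015)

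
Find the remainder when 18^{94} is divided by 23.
By Fermat: 18^{22} ≡ 1 mod 23. 94 = 4×22 + 6. So 18^{94} ≡ 18^{6} ≡ 8 mod 23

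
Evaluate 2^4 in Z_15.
2^{4} = 16 ≡ 1 mod 15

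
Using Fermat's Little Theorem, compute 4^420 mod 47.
By Fermat: 4^{46} ≡ 1 mod 47. 420 ≡ 6 mod 46. So 4^{420} ≡ 4^{6} ≡ 7 mod 47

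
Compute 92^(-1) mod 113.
Since 113 is prime, by Fermat 92^(-1) ≡ 92^{111} ≡ 43 mod 113. Verify: 92 × 43 = 3956 ≡ 1 mod 113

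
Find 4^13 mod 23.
By repeated squaring mod 23: 4^{1}≡4, 4^{2}≡16, 4^{4}≡3, 4^{8}≡9. Then 4^{13} = 4^{8+4+1} ≡ 9 × 3 × 4 ≡ 16 mod 23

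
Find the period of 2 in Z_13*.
Powers of 2 mod 13: 2^1≡2, 2^2≡4, 2^3≡8, 2^4≡3, 2^5≡6, 2^6≡12, 2^7≡11, 2^8≡9, 2^9≡5, 2^10≡10, 2^11≡7, 2^12≡1. So the order of 2 is 12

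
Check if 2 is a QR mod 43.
By Euler's criterion: 2^{21} ≡ 42 mod 43. Since this equals -1 (≡ 42), 2 is not a QR.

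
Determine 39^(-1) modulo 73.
Since 73 is prime, by Fermat 39^(-1) ≡ 39^{71} ≡ 15 mod 73. Verify: 39 × 15 = 585 ≡ 1 mod 73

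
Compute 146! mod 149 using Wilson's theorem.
(148)! = (146)! × (147) × (148) ≡ -1 mod 149. So (146)! ≡ -1 × [(148)(147)]^(-1) ≡ 74 mod 149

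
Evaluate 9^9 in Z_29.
By repeated squaring (mod 29): 9^{1}≡9, 9^{2}≡23, 9^{4}≡7, 9^{8}≡20. Then 9^{9} = 9^{8+1} ≡ 20 × 9 ≡ 6 (mod 29)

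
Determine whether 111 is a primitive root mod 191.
ord_191(111) divides 190. For each prime q|190: 111^{95}≡190, 111^{38}≡39, 111^{10}≡121, none ≡ 1. So 111 has order 190 and is a primitive root mod 191.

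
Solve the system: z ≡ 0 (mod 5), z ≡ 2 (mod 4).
M = 5 × 4 = 20. M₁ = 4, y₁ ≡ 4 (mod 5). M₂ = 5, y₂ ≡ 1 (mod 4). z = 0×4×4 + 2×5×1 ≡ 10 (mod 20)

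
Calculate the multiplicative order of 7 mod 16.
Powers of 7 mod 16: 7^1≡7, 7^2≡1. Order = 2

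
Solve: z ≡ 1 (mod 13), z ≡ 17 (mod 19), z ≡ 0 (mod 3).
M = 13 × 19 × 3 = 741. M₁ = 57, y₁ ≡ 8 (mod 13). M₂ = 39, y₂ ≡ 1 (mod 19). M₃ = 247, y₃ ≡ 1 (mod 3). z = 1×57×8 + 17×39×1 + 0×247×1 ≡ 378 (mod 741)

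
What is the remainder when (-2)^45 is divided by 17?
Using Fermat: (-2)^{16} ≡ 1 mod 17. 45 ≡ 13 mod 16. So (-2)^{45} ≡ (-2)^{13} ≡ 2 mod 17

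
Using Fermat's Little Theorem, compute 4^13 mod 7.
By Fermat: 4^{6} ≡ 1 mod 7. 13 = 2×6 + 1. So 4^{13} ≡ 4^{1} ≡ 4 mod 7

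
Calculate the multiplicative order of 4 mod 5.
Powers of 4 mod 5: 4^1≡4, 4^2≡1. So the order of 4 is 2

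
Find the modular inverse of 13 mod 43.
Since 43 is prime, by Fermat 13^(-1) ≡ 13^{41} ≡ 10 (mod 43). Verify: 13 × 10 = 130 ≡ 1 (mod 43)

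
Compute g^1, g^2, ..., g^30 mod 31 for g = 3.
3^1, 3^2, ..., 3^{30} mod 31: [3, 9, 27, 19, 26, 16, 17, 20, 29, 25, 13, 8, 24, 10, 30, 28, 22, 4, 12, 5, 15, 14, 11, 2, 6, 18, 23, 7, 21, 1]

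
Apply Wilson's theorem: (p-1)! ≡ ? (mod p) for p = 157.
By Wilson's theorem, (156)! ≡ -1 ≡ 156 (mod 157)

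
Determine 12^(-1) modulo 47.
Since 47 is prime, by Fermat 12^(-1) ≡ 12^{45} ≡ 4 mod 47. Verify: 12 × 4 = 48 ≡ 1 mod 47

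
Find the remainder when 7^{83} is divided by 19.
By Fermat: 7^{18} ≡ 1 mod 19. 83 = 4×18 + 11. So 7^{83} ≡ 7^{11} ≡ 11 mod 19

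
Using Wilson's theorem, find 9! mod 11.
(10)! = (9)! × (10) ≡ -1 (mod 11). So (9)! ≡ -1 × (10)^(-1) ≡ (-1)×(-1) = 1 (mod 11)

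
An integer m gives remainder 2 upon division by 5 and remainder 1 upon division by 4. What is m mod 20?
M = 5 × 4 = 20. M₁ = 4, y₁ ≡ 4 mod 5. M₂ = 5, y₂ ≡ 1 mod 4. m = 2×4×4 + 1×5×1 ≡ 17 mod 20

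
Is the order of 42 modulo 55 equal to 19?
Powers of 42 mod 55: 42^1≡42, 42^2≡4, 42^3≡3, 42^4≡16, 42^5≡12, 42^6≡9, 42^7≡48, 42^8≡36, 42^9≡27, 42^10≡34, 42^11≡53, 42^12≡26, 42^13≡47, 42^14≡49, 42^15≡23, 42^16≡31, 42^17≡37, 42^18≡14, 42^19≡38, 42^20≡1. 42^19≡38≢1, so ord ≠ 19. No, the actual order is 20.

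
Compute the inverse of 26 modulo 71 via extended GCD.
Extended GCD: 26(-30) + 71(11) = 1. So 26^(-1) ≡ -30 ≡ 41 (mod 71). Verify: 26 × 41 = 1066 ≡ 1 (mod 71)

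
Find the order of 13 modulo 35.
Powers of 13 mod 35: 13^1≡13, 13^2≡29, 13^3≡27, 13^4≡1. So the order of 13 is 4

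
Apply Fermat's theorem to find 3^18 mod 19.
By Fermat's Little Theorem, 3^{18} ≡ 1 mod 19 since 19 is prime and gcd(3, 19) = 1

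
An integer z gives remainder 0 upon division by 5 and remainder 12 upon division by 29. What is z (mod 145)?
M = 5 × 29 = 145. M₁ = 29, y₁ ≡ 4 (mod 5). M₂ = 5, y₂ ≡ 6 (mod 29). z = 0×29×4 + 12×5×6 ≡ 70 (mod 145)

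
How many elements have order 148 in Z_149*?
There are φ(149-1) = φ(148) = 72 primitive roots modulo 149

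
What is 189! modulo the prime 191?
(190)! = (189)! × (190) ≡ -1 mod 191. So (189)! ≡ -1 × (190)^(-1) ≡ (-1)×(-1) = 1 mod 191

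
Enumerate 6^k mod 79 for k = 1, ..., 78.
6^1, 6^2, ..., 6^{78} mod 79: [6, 36, 58, 32, 34, 46, 39, 76, 61, 50, 63, 62, 56, 20, 41, 9, 54, 8, 48, 51, 69, 19, 35, 52, 75, 55, 14, 5, 30, 22, 53, 2, 12, 72, 37, 64, 68, 13, 78, 73, 43, 21, 47, 45, 33, 40, 3, 18, 29, 16, 17, 23, 59, 38, 70, 25, 71, 31, 28, 10, 60, 44, 27, 4, 24, 65, 74, 49, 57, 26, 77, 67, 7, 42, 15, 11, 66, 1]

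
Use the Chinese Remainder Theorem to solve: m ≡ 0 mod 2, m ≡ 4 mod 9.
M = 2 × 9 = 18. M₁ = 9, y₁ ≡ 1 mod 2. M₂ = 2, y₂ ≡ 5 mod 9. m = 0×9×1 + 4×2×5 ≡ 4 mod 18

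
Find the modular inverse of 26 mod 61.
Since 61 is prime, by Fermat 26^(-1) ≡ 26^{59} ≡ 54 (mod 61). Verify: 26 × 54 = 1404 ≡ 1 (mod 61)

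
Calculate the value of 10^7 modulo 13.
By repeated squaring (mod 13): 10^{1}≡10, 10^{2}≡9, 10^{4}≡3. Then 10^{7} = 10^{4+2+1} ≡ 3 × 9 × 10 ≡ 10 (mod 13)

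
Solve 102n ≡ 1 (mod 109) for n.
Since 109 is prime, by Fermat 102^(-1) ≡ 102^{107} ≡ 31 (mod 109). Verify: 102 × 31 = 3162 ≡ 1 (mod 109)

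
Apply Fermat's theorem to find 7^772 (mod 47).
By Fermat: 7^{46} ≡ 1 (mod 47). 772 ≡ 36 (mod 46). So 7^{772} ≡ 7^{36} ≡ 25 (mod 47)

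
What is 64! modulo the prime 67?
(66)! = (64)! × (65) × (66) ≡ -1 mod 67. So (64)! ≡ -1 × [(66)(65)]^(-1) ≡ 33 mod 67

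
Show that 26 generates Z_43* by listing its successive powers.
26^1, 26^2, ..., 26^{42} mod 43: [26, 31, 32, 15, 3, 35, 7, 10, 2, 9, 19, 21, 30, 6, 27, 14, 20, 4, 18, 38, 42, 17, 12, 11, 28, 40, 8, 36, 33, 41, 34, 24, 22, 13, 37, 16, 29, 23, 39, 25, 5, 1]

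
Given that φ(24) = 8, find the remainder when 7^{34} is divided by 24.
By Euler: 7^{8} ≡ 1 (mod 24) since gcd(7, 24) = 1. 34 = 4×8 + 2. So 7^{34} ≡ 7^{2} ≡ 1 (mod 24)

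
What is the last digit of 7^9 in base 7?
By repeated squaring (mod 7): 7^{1}≡0, 7^{2}≡0, 7^{4}≡0, 7^{8}≡0. Then 7^{9} = 7^{8+1} ≡ 0 × 0 ≡ 0 (mod 7)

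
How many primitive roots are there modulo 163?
A prime p has φ(p-1) primitive roots; here φ(162) = 54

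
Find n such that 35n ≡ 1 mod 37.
Since 37 is prime, by Fermat 35^(-1) ≡ 35^{35} ≡ 18 mod 37. Verify: 35 × 18 = 630 ≡ 1 mod 37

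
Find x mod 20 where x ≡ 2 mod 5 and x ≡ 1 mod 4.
M = 5 × 4 = 20. M₁ = 4, y₁ ≡ 4 mod 5. M₂ = 5, y₂ ≡ 1 mod 4. x = 2×4×4 + 1×5×1 ≡ 17 mod 20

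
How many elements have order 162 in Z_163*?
A prime p has φ(p-1) primitive roots; here φ(162) = 54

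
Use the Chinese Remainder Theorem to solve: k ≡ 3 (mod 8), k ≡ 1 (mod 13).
M = 8 × 13 = 104. M₁ = 13, y₁ ≡ 5 (mod 8). M₂ = 8, y₂ ≡ 5 (mod 13). k = 3×13×5 + 1×8×5 ≡ 27 (mod 104)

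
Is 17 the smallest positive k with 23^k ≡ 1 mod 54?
Powers of 23 mod 54: 23^1≡23, 23^2≡43, 23^3≡17, 23^4≡13, 23^5≡29, 23^6≡19, 23^7≡5, 23^8≡7, 23^9≡53, 23^10≡31, 23^11≡11, 23^12≡37, 23^13≡41, 23^14≡25, 23^15≡35, 23^16≡49, 23^17≡47, 23^18≡1. 23^17≡47≢1, so ord ≠ 17. No, the actual order is 18.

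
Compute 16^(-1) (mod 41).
Since 41 is prime, by Fermat 16^(-1) ≡ 16^{39} ≡ 18 (mod 41). Verify: 16 × 18 = 288 ≡ 1 (mod 41)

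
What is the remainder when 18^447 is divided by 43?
Using Fermat: 18^{42} ≡ 1 (mod 43). 447 ≡ 27 (mod 42). So 18^{447} ≡ 18^{27} ≡ 2 (mod 43)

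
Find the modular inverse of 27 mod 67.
Since 67 is prime, by Fermat 27^(-1) ≡ 27^{65} ≡ 5 (mod 67). Verify: 27 × 5 = 135 ≡ 1 (mod 67)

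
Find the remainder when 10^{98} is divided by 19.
By Fermat: 10^{18} ≡ 1 (mod 19). 98 = 5×18 + 8. So 10^{98} ≡ 10^{8} ≡ 17 (mod 19)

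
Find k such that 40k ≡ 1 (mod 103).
Since 103 is prime, by Fermat 40^(-1) ≡ 40^{101} ≡ 85 (mod 103). Verify: 40 × 85 = 3400 ≡ 1 (mod 103)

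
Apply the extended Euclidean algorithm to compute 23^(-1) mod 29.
Extended GCD: 23(-5) + 29(4) = 1. So 23^(-1) ≡ -5 ≡ 24 mod 29. Verify: 23 × 24 = 552 ≡ 1 mod 29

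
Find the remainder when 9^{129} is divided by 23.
By Fermat: 9^{22} ≡ 1 (mod 23). 129 = 5×22 + 19. So 9^{129} ≡ 9^{19} ≡ 13 (mod 23)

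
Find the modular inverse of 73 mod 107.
Since 107 is prime, by Fermat 73^(-1) ≡ 73^{105} ≡ 22 (mod 107). Verify: 73 × 22 = 1606 ≡ 1 (mod 107)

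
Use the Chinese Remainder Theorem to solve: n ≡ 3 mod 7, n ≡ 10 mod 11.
M = 7 × 11 = 77. M₁ = 11, y₁ ≡ 2 mod 7. M₂ = 7, y₂ ≡ 8 mod 11. n = 3×11×2 + 10×7×8 ≡ 10 mod 77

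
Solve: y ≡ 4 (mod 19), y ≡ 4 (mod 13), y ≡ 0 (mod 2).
M = 19 × 13 × 2 = 494. M₁ = 26, y₁ ≡ 11 (mod 19). M₂ = 38, y₂ ≡ 12 (mod 13). M₃ = 247, y₃ ≡ 1 (mod 2). y = 4×26×11 + 4×38×12 + 0×247×1 ≡ 4 (mod 494)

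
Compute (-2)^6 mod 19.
By repeated squaring mod 19: (-2)^{1}≡17, (-2)^{2}≡4, (-2)^{4}≡16. Then (-2)^{6} = (-2)^{4+2} ≡ 16 × 4 ≡ 7 mod 19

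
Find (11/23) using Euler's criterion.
(11/23) = 11^{11} mod 23 = -1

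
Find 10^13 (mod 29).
By repeated squaring (mod 29): 10^{1}≡10, 10^{2}≡13, 10^{4}≡24, 10^{8}≡25. Then 10^{13} = 10^{8+4+1} ≡ 25 × 24 × 10 ≡ 26 (mod 29)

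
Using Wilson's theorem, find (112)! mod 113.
By Wilson's theorem, (112)! ≡ -1 ≡ 112 (mod 113)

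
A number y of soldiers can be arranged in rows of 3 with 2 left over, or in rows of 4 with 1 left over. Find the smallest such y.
M = 3 × 4 = 12. M₁ = 4, y₁ ≡ 1 (mod 3). M₂ = 3, y₂ ≡ 3 (mod 4). y = 2×4×1 + 1×3×3 ≡ 5 (mod 12)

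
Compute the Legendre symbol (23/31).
(23/31) = 23^{15} mod 31 = -1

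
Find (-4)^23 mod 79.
By repeated squaring mod 79: (-4)^{1}≡75, (-4)^{2}≡16, (-4)^{4}≡19, (-4)^{8}≡45, (-4)^{16}≡50. Then (-4)^{23} = (-4)^{16+4+2+1} ≡ 50 × 19 × 16 × 75 ≡ 30 mod 79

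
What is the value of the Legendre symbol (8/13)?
(8/13) = 8^{6} mod 13 = -1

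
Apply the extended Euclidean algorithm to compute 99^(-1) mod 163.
Extended GCD: 99(28) + 163(-17) = 1. So 99^(-1) ≡ 28 mod 163. Verify: 99 × 28 = 2772 ≡ 1 mod 163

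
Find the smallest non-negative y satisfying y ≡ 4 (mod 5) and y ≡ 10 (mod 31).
M = 5 × 31 = 155. M₁ = 31, y₁ ≡ 1 (mod 5). M₂ = 5, y₂ ≡ 25 (mod 31). y = 4×31×1 + 10×5×25 ≡ 134 (mod 155)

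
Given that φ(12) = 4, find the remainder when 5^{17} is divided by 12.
By Euler: 5^{4} ≡ 1 mod 12 since gcd(5, 12) = 1. 17 = 4×4 + 1. So 5^{17} ≡ 5^{1} ≡ 5 mod 12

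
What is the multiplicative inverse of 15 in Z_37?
Since 37 is prime, by Fermat 15^(-1) ≡ 15^{35} ≡ 5 mod 37. Verify: 15 × 5 = 75 ≡ 1 mod 37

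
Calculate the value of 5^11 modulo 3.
Using Fermat: 5^{2} ≡ 1 (mod 3). 11 ≡ 1 (mod 2). So 5^{11} ≡ 5^{1} ≡ 2 (mod 3)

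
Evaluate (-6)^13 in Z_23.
By repeated squaring (mod 23): (-6)^{1}≡17, (-6)^{2}≡13, (-6)^{4}≡8, (-6)^{8}≡18. Then (-6)^{13} = (-6)^{8+4+1} ≡ 18 × 8 × 17 ≡ 10 (mod 23)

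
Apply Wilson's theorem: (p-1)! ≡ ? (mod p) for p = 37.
By Wilson's theorem, (36)! ≡ -1 ≡ 36 mod 37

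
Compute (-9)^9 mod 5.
Using Fermat: (-9)^{4} ≡ 1 mod 5. 9 ≡ 1 mod 4. So (-9)^{9} ≡ (-9)^{1} ≡ 1 mod 5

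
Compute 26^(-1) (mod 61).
Since 61 is prime, by Fermat 26^(-1) ≡ 26^{59} ≡ 54 (mod 61). Verify: 26 × 54 = 1404 ≡ 1 (mod 61)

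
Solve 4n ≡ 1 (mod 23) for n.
Since 23 is prime, by Fermat 4^(-1) ≡ 4^{21} ≡ 6 (mod 23). Verify: 4 × 6 = 24 ≡ 1 (mod 23)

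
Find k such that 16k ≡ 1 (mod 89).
Since 89 is prime, by Fermat 16^(-1) ≡ 16^{87} ≡ 39 (mod 89). Verify: 16 × 39 = 624 ≡ 1 (mod 89)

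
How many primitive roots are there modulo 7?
A prime p has φ(p-1) primitive roots; here φ(6) = 2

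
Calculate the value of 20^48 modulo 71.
By repeated squaring (mod 71): 20^{1}≡20, 20^{2}≡45, 20^{4}≡37, 20^{8}≡20, 20^{16}≡45, 20^{32}≡37. Then 20^{48} = 20^{32+16} ≡ 37 × 45 ≡ 32 (mod 71)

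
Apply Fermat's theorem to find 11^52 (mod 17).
By Fermat: 11^{16} ≡ 1 (mod 17). 52 = 3×16 + 4. So 11^{52} ≡ 11^{4} ≡ 4 (mod 17)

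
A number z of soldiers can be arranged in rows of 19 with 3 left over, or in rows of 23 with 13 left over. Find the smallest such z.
M = 19 × 23 = 437. M₁ = 23, y₁ ≡ 5 (mod 19). M₂ = 19, y₂ ≡ 17 (mod 23). z = 3×23×5 + 13×19×17 ≡ 174 (mod 437)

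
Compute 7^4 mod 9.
7^{4} = 2401 ≡ 7 (mod 9)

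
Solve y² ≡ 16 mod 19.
The square roots of 16 mod 19 are 4 and 15. Verify: 4² = 16 ≡ 16 mod 19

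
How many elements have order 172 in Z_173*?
Number of primitive roots mod 173 = φ(p-1) = φ(172) = 84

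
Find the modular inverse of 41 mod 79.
Since 79 is prime, by Fermat 41^(-1) ≡ 41^{77} ≡ 27 (mod 79). Verify: 41 × 27 = 1107 ≡ 1 (mod 79)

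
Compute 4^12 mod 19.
By repeated squaring mod 19: 4^{1}≡4, 4^{2}≡16, 4^{4}≡9, 4^{8}≡5. Then 4^{12} = 4^{8+4} ≡ 5 × 9 ≡ 7 mod 19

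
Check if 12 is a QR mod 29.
By Euler's criterion: 12^{14} ≡ 28 (mod 29). Since this equals -1 (≡ 28), 12 is not a QR.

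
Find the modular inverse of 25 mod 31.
Since 31 is prime, by Fermat 25^(-1) ≡ 25^{29} ≡ 5 mod 31. Verify: 25 × 5 = 125 ≡ 1 mod 31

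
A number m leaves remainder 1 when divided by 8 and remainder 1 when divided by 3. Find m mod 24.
M = 8 × 3 = 24. M₁ = 3, y₁ ≡ 3 mod 8. M₂ = 8, y₂ ≡ 2 mod 3. m = 1×3×3 + 1×8×2 ≡ 1 mod 24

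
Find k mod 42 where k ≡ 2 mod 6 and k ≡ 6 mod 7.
M = 6 × 7 = 42. M₁ = 7, y₁ ≡ 1 mod 6. M₂ = 6, y₂ ≡ 6 mod 7. k = 2×7×1 + 6×6×6 ≡ 20 mod 42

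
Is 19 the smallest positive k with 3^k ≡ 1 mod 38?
Powers of 3 mod 38: 3^1≡3, 3^2≡9, 3^3≡27, 3^4≡5, 3^5≡15, 3^6≡7, 3^7≡21, 3^8≡25, 3^9≡37, 3^10≡35, 3^11≡29, 3^12≡11, 3^13≡33, 3^14≡23, 3^15≡31, 3^16≡17, 3^17≡13, 3^18≡1. Already 3^18≡1, so the order is 18 < 19. No, the actual order is 18.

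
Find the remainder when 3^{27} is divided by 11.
By Fermat: 3^{10} ≡ 1 mod 11. 27 = 2×10 + 7. So 3^{27} ≡ 3^{7} ≡ 9 mod 11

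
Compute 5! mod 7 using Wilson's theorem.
(6)! = (5)! × (6) ≡ -1 mod 7. So (5)! ≡ -1 × (6)^(-1) ≡ (-1)×(-1) = 1 mod 7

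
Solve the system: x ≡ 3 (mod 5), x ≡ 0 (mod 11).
M = 5 × 11 = 55. M₁ = 11, y₁ ≡ 1 (mod 5). M₂ = 5, y₂ ≡ 9 (mod 11). x = 3×11×1 + 0×5×9 ≡ 33 (mod 55)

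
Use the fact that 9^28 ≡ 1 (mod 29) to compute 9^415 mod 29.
By Fermat: 9^{28} ≡ 1 (mod 29). 415 ≡ 23 (mod 28). So 9^{415} ≡ 9^{23} ≡ 6 (mod 29)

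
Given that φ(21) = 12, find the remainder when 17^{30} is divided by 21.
By Euler: 17^{12} ≡ 1 mod 21 since gcd(17, 21) = 1. 30 = 2×12 + 6. So 17^{30} ≡ 17^{6} ≡ 1 mod 21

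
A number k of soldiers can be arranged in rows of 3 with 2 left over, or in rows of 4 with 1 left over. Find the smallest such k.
M = 3 × 4 = 12. M₁ = 4, y₁ ≡ 1 (mod 3). M₂ = 3, y₂ ≡ 3 (mod 4). k = 2×4×1 + 1×3×3 ≡ 5 (mod 12)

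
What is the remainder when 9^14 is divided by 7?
Using Fermat: 9^{6} ≡ 1 (mod 7). 14 ≡ 2 (mod 6). So 9^{14} ≡ 9^{2} ≡ 4 (mod 7)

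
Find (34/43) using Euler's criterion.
(34/43) = 34^{21} mod 43 = -1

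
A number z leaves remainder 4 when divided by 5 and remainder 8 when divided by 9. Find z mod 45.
M = 5 × 9 = 45. M₁ = 9, y₁ ≡ 4 mod 5. M₂ = 5, y₂ ≡ 2 mod 9. z = 4×9×4 + 8×5×2 ≡ 44 mod 45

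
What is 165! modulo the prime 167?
(166)! = (165)! × (166) ≡ -1 mod 167. So (165)! ≡ -1 × (166)^(-1) ≡ (-1)×(-1) = 1 mod 167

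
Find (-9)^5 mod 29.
By repeated squaring mod 29: (-9)^{1}≡20, (-9)^{2}≡23, (-9)^{4}≡7. Then (-9)^{5} = (-9)^{4+1} ≡ 7 × 20 ≡ 24 mod 29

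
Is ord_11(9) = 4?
Powers of 9 mod 11: 9^1≡9, 9^2≡4, 9^3≡3, 9^4≡5, 9^5≡1. 9^4≡5≢1, so ord ≠ 4. No, the actual order is 5.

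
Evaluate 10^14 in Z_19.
By repeated squaring (mod 19): 10^{1}≡10, 10^{2}≡5, 10^{4}≡6, 10^{8}≡17. Then 10^{14} = 10^{8+4+2} ≡ 17 × 6 × 5 ≡ 16 (mod 19)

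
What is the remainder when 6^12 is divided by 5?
Using Fermat: 6^{4} ≡ 1 mod 5. 12 ≡ 0 mod 4. So 6^{12} ≡ 6^{0} ≡ 1 mod 5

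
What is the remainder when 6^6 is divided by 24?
By repeated squaring (mod 24): 6^{1}≡6, 6^{2}≡12, 6^{4}≡0. Then 6^{6} = 6^{4+2} ≡ 0 × 12 ≡ 0 (mod 24)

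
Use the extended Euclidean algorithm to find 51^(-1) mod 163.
Extended GCD: 51(16) + 163(-5) = 1. So 51^(-1) ≡ 16 mod 163. Verify: 51 × 16 = 816 ≡ 1 mod 163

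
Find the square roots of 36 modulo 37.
The square roots of 36 mod 37 are 6 and 31. Verify: 6² = 36 ≡ 36 mod 37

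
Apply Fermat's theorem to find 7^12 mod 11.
By Fermat: 7^{10} ≡ 1 mod 11. So 7^{12} = 7^{10} · 7^{2} ≡ 7^{2} ≡ 5 mod 11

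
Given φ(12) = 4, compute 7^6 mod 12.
By Euler: 7^{4} ≡ 1 mod 12 since gcd(7, 12) = 1. 6 = 1×4 + 2. So 7^{6} ≡ 7^{2} ≡ 1 mod 12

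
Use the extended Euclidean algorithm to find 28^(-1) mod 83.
Extended GCD: 28(3) + 83(-1) = 1. So 28^(-1) ≡ 3 mod 83. Verify: 28 × 3 = 84 ≡ 1 mod 83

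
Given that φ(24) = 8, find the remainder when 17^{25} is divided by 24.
By Euler: 17^{8} ≡ 1 (mod 24) since gcd(17, 24) = 1. 25 = 3×8 + 1. So 17^{25} ≡ 17^{1} ≡ 17 (mod 24)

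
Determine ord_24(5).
Powers of 5 mod 24: 5^1≡5, 5^2≡1. Order = 2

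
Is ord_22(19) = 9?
Powers of 19 mod 22: 19^1≡19, 19^2≡9, 19^3≡17, 19^4≡15, 19^5≡21, 19^6≡3, 19^7≡13, 19^8≡5, 19^9≡7, 19^10≡1. 19^9≡7≢1, so ord ≠ 9. No, the actual order is 10.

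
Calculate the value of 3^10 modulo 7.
Using Fermat: 3^{6} ≡ 1 (mod 7). 10 ≡ 4 (mod 6). So 3^{10} ≡ 3^{4} ≡ 4 (mod 7)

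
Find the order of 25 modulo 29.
Powers of 25 mod 29: 25^1≡25, 25^2≡16, 25^3≡23, 25^4≡24, 25^5≡20, 25^6≡7, 25^7≡1. ord_29(25) = 7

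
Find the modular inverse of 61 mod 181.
Since 181 is prime, by Fermat 61^(-1) ≡ 61^{179} ≡ 92 mod 181. Verify: 61 × 92 = 5612 ≡ 1 mod 181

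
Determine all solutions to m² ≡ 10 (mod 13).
The square roots of 10 mod 13 are 7 and 6. Verify: 7² = 49 ≡ 10 (mod 13)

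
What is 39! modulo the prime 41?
(40)! = (39)! × (40) ≡ -1 (mod 41). So (39)! ≡ -1 × (40)^(-1) ≡ (-1)×(-1) = 1 (mod 41)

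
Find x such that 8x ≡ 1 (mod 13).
Since 13 is prime, by Fermat 8^(-1) ≡ 8^{11} ≡ 5 (mod 13). Verify: 8 × 5 = 40 ≡ 1 (mod 13)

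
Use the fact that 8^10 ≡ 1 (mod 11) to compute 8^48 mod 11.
By Fermat: 8^{10} ≡ 1 (mod 11). 48 = 4×10 + 8. So 8^{48} ≡ 8^{8} ≡ 5 (mod 11)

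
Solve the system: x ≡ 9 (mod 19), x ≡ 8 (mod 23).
M = 19 × 23 = 437. M₁ = 23, y₁ ≡ 5 (mod 19). M₂ = 19, y₂ ≡ 17 (mod 23). x = 9×23×5 + 8×19×17 ≡ 123 (mod 437)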